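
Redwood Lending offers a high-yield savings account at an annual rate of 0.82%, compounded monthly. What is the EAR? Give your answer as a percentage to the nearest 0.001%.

0.823%

EAR = (1 + 0.0082/12)^12 − 1.
= 1.008231 − 1 = 0.823%.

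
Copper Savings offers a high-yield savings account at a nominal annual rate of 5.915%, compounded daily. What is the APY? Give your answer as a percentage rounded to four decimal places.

EAR = (1 + 0.05915/365)^365 − 1.
= (1 + 0.000162)^365 − 1 = 1.060929 − 1 = 6.0929%.

6.0929%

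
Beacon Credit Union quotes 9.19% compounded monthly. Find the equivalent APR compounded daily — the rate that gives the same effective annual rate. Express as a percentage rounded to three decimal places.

EAR = (1 + 0.0919/12)^12 − 1 = 0.095871.
Solve (1 + r/365)^365 = 1.095871: r/365 = 1.095871^(1/365) − 1 = 0.000251, so r = 0.091561 = 9.156%.

9.156%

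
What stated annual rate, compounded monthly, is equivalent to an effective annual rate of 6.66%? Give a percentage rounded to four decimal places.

6.4650%

(1 + r/12)^12 − 1 = 0.0666, so 1 + r/12 = 1.0666^(1/12).
r/12 = 0.005387, so r = 0.064650 = 6.4650%.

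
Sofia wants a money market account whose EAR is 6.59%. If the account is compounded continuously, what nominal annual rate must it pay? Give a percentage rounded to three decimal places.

6.382%

Continuous: nominal r satisfies e^r − 1 = 0.0659.
r = ln(1 + 0.0659) = ln(1.0659) = 0.063820 = 6.382%.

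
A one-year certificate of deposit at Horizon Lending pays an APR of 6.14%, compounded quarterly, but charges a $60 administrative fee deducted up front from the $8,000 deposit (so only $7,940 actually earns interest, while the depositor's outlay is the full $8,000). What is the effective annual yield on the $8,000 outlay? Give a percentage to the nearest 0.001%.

Value after one year: 7,940 × (1 + 0.0614/4)^4 = 7,940 × 1.062828 = $8,438.86.
Effective yield on the $8,000 outlay: 8,438.86 / 8,000 − 1 = 0.054857 = 5.486%.

5.486%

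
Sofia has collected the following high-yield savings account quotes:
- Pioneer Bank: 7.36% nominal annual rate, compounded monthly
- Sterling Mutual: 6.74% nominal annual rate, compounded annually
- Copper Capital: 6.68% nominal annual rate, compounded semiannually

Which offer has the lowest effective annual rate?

Pioneer Bank: (1 + 0.0736/12)^12 − 1 = 7.613%
Sterling Mutual: compounded annually, EAR = 6.740%
Copper Capital: (1 + 0.0668/2)^2 − 1 = 6.792%
The lowest effective annual rate is Sterling Mutual at 6.740%.

Sterling Mutual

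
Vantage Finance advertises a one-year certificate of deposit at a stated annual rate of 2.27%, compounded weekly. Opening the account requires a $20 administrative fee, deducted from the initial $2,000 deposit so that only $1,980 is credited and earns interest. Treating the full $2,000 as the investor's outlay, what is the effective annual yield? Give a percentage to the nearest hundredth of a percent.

1.27%

Value after one year: 1,980 × (1 + 0.0227/52)^52 = 1,980 × 1.022955 = $2,025.45.
Effective yield on the $2,000 outlay: 2,025.45 / 2,000 − 1 = 0.012725 = 1.27%.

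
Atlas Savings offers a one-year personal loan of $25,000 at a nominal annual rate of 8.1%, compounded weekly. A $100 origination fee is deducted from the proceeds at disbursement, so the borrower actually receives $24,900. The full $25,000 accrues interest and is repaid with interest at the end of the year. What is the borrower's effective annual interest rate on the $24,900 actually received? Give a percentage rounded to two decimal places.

8.87%

Amount owed after one year: 25,000 × (1 + 0.081/52)^52 = 25,000 × 1.084303 = $27,107.56.
Effective rate on net proceeds: 27,107.56 / 24,900 − 1 = 0.088657 = 8.87%.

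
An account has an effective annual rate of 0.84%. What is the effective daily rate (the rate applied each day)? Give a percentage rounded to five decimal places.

0.00229%

The per-day rate i satisfies (1 + i)^365 = 1 + 0.0084.
i = 1.0084^(1/365) − 1 = 0.0000229 = 0.00229%.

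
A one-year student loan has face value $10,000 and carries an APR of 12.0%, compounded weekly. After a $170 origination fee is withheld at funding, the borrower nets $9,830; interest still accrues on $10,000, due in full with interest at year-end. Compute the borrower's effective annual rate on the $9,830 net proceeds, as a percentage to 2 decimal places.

14.68%

Amount owed after one year: 10,000 × (1 + 0.120/52)^52 = 10,000 × 1.127341 = $11,273.41.
Effective rate on net proceeds: 11,273.41 / 9,830 − 1 = 0.146837 = 14.68%.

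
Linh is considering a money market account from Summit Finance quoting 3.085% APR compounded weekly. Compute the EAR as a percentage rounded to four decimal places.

EAR = (1 + 0.03085/52)^52 − 1.
= 1.031321 − 1 = 3.1321%.

3.1321%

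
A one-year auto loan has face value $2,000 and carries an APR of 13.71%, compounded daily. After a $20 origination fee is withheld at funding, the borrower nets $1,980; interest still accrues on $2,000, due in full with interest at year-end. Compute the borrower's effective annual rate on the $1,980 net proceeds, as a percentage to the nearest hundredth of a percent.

Amount owed after one year: 2,000 × (1 + 0.1371/365)^365 = 2,000 × 1.146913 = $2,293.83.
Effective rate on net proceeds: 2,293.83 / 1,980 − 1 = 0.158498 = 15.85%.

15.85%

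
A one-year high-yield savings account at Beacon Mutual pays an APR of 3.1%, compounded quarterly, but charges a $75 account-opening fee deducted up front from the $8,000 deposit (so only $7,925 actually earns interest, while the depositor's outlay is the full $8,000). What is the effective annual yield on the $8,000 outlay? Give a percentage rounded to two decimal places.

Value after one year: 7,925 × (1 + 0.031/4)^4 = 7,925 × 1.031362 = $8,173.55.
Effective yield on the $8,000 outlay: 8,173.55 / 8,000 − 1 = 0.021693 = 2.17%.

2.17%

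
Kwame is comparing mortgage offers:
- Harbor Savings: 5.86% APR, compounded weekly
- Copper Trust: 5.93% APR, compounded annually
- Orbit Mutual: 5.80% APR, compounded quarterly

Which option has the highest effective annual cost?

Harbor Savings

Harbor Savings: (1 + 0.0586/52)^52 − 1 = 6.032%
Copper Trust: compounded annually, EAR = 5.930%
Orbit Mutual: (1 + 0.0580/4)^4 − 1 = 5.927%
The highest effective annual rate is Harbor Savings at 6.032%.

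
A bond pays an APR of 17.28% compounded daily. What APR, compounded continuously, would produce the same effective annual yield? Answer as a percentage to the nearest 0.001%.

EAR = (1 + 0.1728/365)^365 − 1 = 0.188580.
Equivalent continuous rate: r = ln(1 + 0.188580) = 0.172759 = 17.276%.

17.276%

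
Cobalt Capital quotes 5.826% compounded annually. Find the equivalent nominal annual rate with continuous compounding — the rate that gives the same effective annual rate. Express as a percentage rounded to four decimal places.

Compounded annually, EAR = nominal = 0.058260.
Equivalent continuous rate: r = ln(1 + 0.058260) = 0.056626 = 5.6626%.

5.6626%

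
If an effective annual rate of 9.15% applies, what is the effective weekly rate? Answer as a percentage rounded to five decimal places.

The per-week rate i satisfies (1 + i)^52 = 1 + 0.0915.
i = 1.0915^(1/52) − 1 = 0.0016851 = 0.16851%.

0.16851%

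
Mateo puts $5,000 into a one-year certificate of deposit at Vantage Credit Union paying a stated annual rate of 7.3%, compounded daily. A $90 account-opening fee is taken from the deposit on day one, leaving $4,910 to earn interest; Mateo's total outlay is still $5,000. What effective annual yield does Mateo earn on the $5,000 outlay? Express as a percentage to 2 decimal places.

Value after one year: 4,910 × (1 + 0.073/365)^365 = 4,910 × 1.075723 = $5,281.80.
Effective yield on the $5,000 outlay: 5,281.80 / 5,000 − 1 = 0.056360 = 5.64%.

5.64%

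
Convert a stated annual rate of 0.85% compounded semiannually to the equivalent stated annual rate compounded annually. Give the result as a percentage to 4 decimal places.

EAR = (1 + 0.0085/2)^2 − 1 = 0.008518.
Compounded annually, the equivalent nominal rate is the EAR itself: 0.8518%.

0.8518%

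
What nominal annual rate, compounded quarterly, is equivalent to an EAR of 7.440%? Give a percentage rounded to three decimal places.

7.241%

(1 + r/4)^4 − 1 = 0.07440, so 1 + r/4 = 1.07440^(1/4).
r/4 = 0.018102, so r = 0.072410 = 7.241%.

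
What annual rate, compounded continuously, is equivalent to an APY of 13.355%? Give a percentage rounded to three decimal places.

12.535%

Continuous: nominal r satisfies e^r − 1 = 0.13355.
r = ln(1 + 0.13355) = ln(1.13355) = 0.125354 = 12.535%.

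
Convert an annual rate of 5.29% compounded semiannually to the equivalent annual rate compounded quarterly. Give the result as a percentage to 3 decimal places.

5.255%

EAR = (1 + 0.0529/2)^2 − 1 = 0.053600.
Solve (1 + r/4)^4 = 1.053600: r/4 = 1.053600^(1/4) − 1 = 0.013139, so r = 0.052555 = 5.255%.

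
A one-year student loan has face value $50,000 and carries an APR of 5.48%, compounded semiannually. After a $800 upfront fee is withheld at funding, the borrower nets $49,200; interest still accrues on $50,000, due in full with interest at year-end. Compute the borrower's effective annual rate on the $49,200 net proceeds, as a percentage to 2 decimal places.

Amount owed after one year: 50,000 × (1 + 0.0548/2)^2 = 50,000 × 1.055551 = $52,777.54.
Effective rate on net proceeds: 52,777.54 / 49,200 − 1 = 0.072714 = 7.27%.

7.27%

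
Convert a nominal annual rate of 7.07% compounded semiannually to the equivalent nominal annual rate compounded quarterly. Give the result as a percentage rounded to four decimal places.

7.0086%

EAR = (1 + 0.0707/2)^2 − 1 = 0.071950.
Solve (1 + r/4)^4 = 1.071950: r/4 = 1.071950^(1/4) − 1 = 0.017521, so r = 0.070086 = 7.0086%.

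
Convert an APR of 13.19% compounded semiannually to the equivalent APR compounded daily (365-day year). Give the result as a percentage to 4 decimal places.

12.7755%

EAR = (1 + 0.1319/2)^2 − 1 = 0.136249.
Solve (1 + r/365)^365 = 1.136249: r/365 = 1.136249^(1/365) − 1 = 0.000350, so r = 0.127755 = 12.7755%.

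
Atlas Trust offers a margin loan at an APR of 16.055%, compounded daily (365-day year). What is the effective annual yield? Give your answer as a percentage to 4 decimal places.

17.4115%

EAR = (1 + 0.16055/365)^365 − 1.
= 1.174115 − 1 = 17.4115%.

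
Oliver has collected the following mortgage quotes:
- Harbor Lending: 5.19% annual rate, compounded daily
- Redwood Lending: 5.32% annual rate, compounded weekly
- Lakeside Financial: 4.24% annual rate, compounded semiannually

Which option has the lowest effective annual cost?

Harbor Lending: (1 + 0.0519/365)^365 − 1 = 5.327%
Redwood Lending: (1 + 0.0532/52)^52 − 1 = 5.461%
Lakeside Financial: (1 + 0.0424/2)^2 − 1 = 4.285%
The lowest effective annual rate is Lakeside Financial at 4.285%.

Lakeside Financial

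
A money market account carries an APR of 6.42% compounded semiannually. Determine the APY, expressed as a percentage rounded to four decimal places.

6.5230%

EAR = (1 + 0.0642/2)^2 − 1.
= 1.065230 − 1 = 6.5230%.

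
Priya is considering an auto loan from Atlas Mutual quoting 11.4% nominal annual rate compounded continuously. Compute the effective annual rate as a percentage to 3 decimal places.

12.075%

With continuous compounding, EAR = e^0.114 − 1.
e^0.114 = 1.120752, so EAR = 0.120752 = 12.075%.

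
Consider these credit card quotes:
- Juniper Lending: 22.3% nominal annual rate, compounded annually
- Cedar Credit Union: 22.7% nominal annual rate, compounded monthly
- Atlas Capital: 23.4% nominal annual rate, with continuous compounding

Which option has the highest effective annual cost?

Juniper Lending: compounded annually, EAR = 22.300%
Cedar Credit Union: (1 + 0.227/12)^12 − 1 = 25.217%
Atlas Capital: e^0.234 − 1 = 26.364%
The highest effective annual rate is Atlas Capital at 26.364%.

Atlas Capital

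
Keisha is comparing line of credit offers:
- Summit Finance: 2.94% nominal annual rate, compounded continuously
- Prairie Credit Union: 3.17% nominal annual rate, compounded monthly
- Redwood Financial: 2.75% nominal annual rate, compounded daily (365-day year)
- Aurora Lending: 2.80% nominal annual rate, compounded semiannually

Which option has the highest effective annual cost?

Prairie Credit Union

Summit Finance: e^0.0294 − 1 = 2.984%
Prairie Credit Union: (1 + 0.0317/12)^12 − 1 = 3.216%
Redwood Financial: (1 + 0.0275/365)^365 − 1 = 2.788%
Aurora Lending: (1 + 0.0280/2)^2 − 1 = 2.820%
The highest effective annual rate is Prairie Credit Union at 3.216%.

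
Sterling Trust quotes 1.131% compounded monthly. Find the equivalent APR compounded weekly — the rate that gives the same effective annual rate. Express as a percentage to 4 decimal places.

EAR = (1 + 0.01131/12)^12 − 1 = 0.011369.
Solve (1 + r/52)^52 = 1.011369: r/52 = 1.011369^(1/52) − 1 = 0.000217, so r = 0.011306 = 1.1306%.

1.1306%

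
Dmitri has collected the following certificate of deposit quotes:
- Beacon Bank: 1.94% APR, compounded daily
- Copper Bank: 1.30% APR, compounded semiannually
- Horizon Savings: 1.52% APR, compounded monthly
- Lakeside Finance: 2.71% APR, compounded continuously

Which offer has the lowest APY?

Copper Bank

Beacon Bank: (1 + 0.0194/365)^365 − 1 = 1.959%
Copper Bank: (1 + 0.0130/2)^2 − 1 = 1.304%
Horizon Savings: (1 + 0.0152/12)^12 − 1 = 1.531%
Lakeside Finance: e^0.0271 − 1 = 2.747%
The lowest effective annual rate is Copper Bank at 1.304%.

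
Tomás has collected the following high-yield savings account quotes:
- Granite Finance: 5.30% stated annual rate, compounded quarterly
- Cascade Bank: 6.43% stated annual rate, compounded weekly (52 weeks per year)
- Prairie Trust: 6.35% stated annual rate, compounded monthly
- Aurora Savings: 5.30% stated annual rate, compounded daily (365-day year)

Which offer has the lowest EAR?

Granite Finance

Granite Finance: (1 + 0.0530/4)^4 − 1 = 5.406%
Cascade Bank: (1 + 0.0643/52)^52 − 1 = 6.637%
Prairie Trust: (1 + 0.0635/12)^12 − 1 = 6.538%
Aurora Savings: (1 + 0.0530/365)^365 − 1 = 5.443%
The lowest effective annual rate is Granite Finance at 5.406%.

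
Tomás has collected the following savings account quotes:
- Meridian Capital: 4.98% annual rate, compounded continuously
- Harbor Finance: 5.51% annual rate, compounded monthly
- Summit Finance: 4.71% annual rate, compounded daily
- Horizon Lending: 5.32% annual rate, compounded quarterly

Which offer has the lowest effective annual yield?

Meridian Capital: e^0.0498 − 1 = 5.106%
Harbor Finance: (1 + 0.0551/12)^12 − 1 = 5.651%
Summit Finance: (1 + 0.0471/365)^365 − 1 = 4.822%
Horizon Lending: (1 + 0.0532/4)^4 − 1 = 5.427%
The lowest effective annual rate is Summit Finance at 4.822%.

Summit Finance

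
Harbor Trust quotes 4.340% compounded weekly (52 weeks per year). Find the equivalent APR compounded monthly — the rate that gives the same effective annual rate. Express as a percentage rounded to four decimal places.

EAR = (1 + 0.04340/52)^52 − 1 = 0.044337.
Solve (1 + r/12)^12 = 1.044337: r/12 = 1.044337^(1/12) − 1 = 0.003622, so r = 0.043460 = 4.3460%.

4.3460%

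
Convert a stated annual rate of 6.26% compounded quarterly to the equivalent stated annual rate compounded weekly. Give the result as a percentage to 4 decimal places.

EAR = (1 + 0.0626/4)^4 − 1 = 0.064085.
Solve (1 + r/52)^52 = 1.064085: r/52 = 1.064085^(1/52) − 1 = 0.001195, so r = 0.062152 = 6.2152%.

6.2152%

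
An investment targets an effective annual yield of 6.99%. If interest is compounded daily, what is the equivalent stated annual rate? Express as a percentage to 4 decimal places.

(1 + r/365)^365 − 1 = 0.0699, so 1 + r/365 = 1.0699^(1/365).
r/365 = 0.000185, so r = 0.067571 = 6.7571%.

6.7571%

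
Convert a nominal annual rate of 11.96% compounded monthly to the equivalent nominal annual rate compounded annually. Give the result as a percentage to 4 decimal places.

EAR = (1 + 0.1196/12)^12 − 1 = 0.126379.
Compounded annually, the equivalent nominal rate is the EAR itself: 12.6379%.

12.6379%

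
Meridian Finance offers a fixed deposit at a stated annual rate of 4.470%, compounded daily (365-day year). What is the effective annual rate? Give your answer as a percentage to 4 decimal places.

4.5711%

EAR = (1 + 0.04470/365)^365 − 1.
= (1 + 0.000122)^365 − 1 = 1.045711 − 1 = 4.5711%.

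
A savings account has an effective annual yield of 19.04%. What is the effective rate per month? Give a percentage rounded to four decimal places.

1.4630%

The per-month rate i satisfies (1 + i)^12 = 1 + 0.1904.
i = 1.1904^(1/12) − 1 = 0.0146301 = 1.4630%.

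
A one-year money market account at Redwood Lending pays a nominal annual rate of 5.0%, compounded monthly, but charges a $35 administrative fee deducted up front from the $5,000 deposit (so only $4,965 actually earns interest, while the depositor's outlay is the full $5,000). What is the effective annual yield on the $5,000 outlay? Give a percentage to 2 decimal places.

4.38%

Value after one year: 4,965 × (1 + 0.050/12)^12 = 4,965 × 1.051162 = $5,219.02.
Effective yield on the $5,000 outlay: 5,219.02 / 5,000 − 1 = 0.043804 = 4.38%.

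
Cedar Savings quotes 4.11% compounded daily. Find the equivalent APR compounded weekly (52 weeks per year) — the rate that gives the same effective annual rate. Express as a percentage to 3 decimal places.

4.111%

EAR = (1 + 0.0411/365)^365 − 1 = 0.041954.
Solve (1 + r/52)^52 = 1.041954: r/52 = 1.041954^(1/52) − 1 = 0.000791, so r = 0.041114 = 4.111%.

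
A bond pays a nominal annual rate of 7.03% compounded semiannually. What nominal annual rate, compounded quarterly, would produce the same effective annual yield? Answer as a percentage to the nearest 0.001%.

EAR = (1 + 0.0703/2)^2 − 1 = 0.071536.
Solve (1 + r/4)^4 = 1.071536: r/4 = 1.071536^(1/4) − 1 = 0.017423, so r = 0.069693 = 6.969%.

6.969%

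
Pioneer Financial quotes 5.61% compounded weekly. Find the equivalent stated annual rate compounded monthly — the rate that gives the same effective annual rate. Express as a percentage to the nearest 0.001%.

5.620%

EAR = (1 + 0.0561/52)^52 − 1 = 0.057671.
Solve (1 + r/12)^12 = 1.057671: r/12 = 1.057671^(1/12) − 1 = 0.004683, so r = 0.056201 = 5.620%.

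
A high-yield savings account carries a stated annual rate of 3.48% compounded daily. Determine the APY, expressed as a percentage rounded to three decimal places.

EAR = (1 + 0.0348/365)^365 − 1.
= (1 + 0.000095)^365 − 1 = 1.035411 − 1 = 3.541%.

3.541%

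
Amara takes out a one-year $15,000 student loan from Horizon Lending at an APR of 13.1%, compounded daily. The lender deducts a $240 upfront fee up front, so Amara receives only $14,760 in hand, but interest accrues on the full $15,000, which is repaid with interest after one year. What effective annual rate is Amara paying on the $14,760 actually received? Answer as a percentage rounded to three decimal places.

Amount owed after one year: 15,000 × (1 + 0.131/365)^365 = 15,000 × 1.139941 = $17,099.11.
Effective rate on net proceeds: 17,099.11 / 14,760 − 1 = 0.158477 = 15.848%.

15.848%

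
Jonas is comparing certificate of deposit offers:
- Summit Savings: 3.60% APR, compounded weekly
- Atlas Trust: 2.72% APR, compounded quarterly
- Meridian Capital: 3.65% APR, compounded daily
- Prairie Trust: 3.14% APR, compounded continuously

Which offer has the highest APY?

Summit Savings: (1 + 0.0360/52)^52 − 1 = 3.664%
Atlas Trust: (1 + 0.0272/4)^4 − 1 = 2.748%
Meridian Capital: (1 + 0.0365/365)^365 − 1 = 3.717%
Prairie Trust: e^0.0314 − 1 = 3.190%
The highest effective annual rate is Meridian Capital at 3.717%.

Meridian Capital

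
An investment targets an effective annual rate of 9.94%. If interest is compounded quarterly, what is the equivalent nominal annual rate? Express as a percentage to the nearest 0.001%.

9.590%

(1 + r/4)^4 − 1 = 0.0994, so 1 + r/4 = 1.0994^(1/4).
r/4 = 0.023974, so r = 0.095896 = 9.590%.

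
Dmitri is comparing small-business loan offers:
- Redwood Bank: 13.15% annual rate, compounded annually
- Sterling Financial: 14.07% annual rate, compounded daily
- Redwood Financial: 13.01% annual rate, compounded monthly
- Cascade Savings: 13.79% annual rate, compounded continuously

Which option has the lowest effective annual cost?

Redwood Bank: compounded annually, EAR = 13.150%
Sterling Financial: (1 + 0.1407/365)^365 − 1 = 15.105%
Redwood Financial: (1 + 0.1301/12)^12 − 1 = 13.815%
Cascade Savings: e^0.1379 − 1 = 14.786%
The lowest effective annual rate is Redwood Bank at 13.150%.

Redwood Bank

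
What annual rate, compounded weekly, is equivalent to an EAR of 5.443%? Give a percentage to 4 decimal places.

(1 + r/52)^52 − 1 = 0.05443, so 1 + r/52 = 1.05443^(1/52).
r/52 = 0.001020, so r = 0.053027 = 5.3027%.

5.3027%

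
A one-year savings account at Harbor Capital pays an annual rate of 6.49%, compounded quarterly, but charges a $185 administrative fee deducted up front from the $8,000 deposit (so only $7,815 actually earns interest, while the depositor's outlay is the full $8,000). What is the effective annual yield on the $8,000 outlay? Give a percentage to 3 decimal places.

4.183%

Value after one year: 7,815 × (1 + 0.0649/4)^4 = 7,815 × 1.066497 = $8,334.67.
Effective yield on the $8,000 outlay: 8,334.67 / 8,000 − 1 = 0.041834 = 4.183%.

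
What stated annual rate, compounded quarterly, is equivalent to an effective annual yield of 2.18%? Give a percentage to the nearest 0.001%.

(1 + r/4)^4 − 1 = 0.0218, so 1 + r/4 = 1.0218^(1/4).
r/4 = 0.005406, so r = 0.021624 = 2.162%.

2.162%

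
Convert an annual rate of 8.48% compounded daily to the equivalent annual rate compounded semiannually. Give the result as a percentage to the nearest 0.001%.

8.661%

EAR = (1 + 0.0848/365)^365 − 1 = 0.088489.
Solve (1 + r/2)^2 = 1.088489: r/2 = 1.088489^(1/2) − 1 = 0.043307, so r = 0.086613 = 8.661%.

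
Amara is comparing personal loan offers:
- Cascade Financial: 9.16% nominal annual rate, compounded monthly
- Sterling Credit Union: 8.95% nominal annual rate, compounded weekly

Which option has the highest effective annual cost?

Cascade Financial

Cascade Financial: (1 + 0.0916/12)^12 − 1 = 9.555%
Sterling Credit Union: (1 + 0.0895/52)^52 − 1 = 9.354%
The highest effective annual rate is Cascade Financial at 9.555%.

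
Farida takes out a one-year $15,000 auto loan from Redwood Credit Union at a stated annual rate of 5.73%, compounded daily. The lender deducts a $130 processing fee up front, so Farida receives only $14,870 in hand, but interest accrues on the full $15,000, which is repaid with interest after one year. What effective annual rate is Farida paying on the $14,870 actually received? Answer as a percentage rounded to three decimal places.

Amount owed after one year: 15,000 × (1 + 0.0573/365)^365 = 15,000 × 1.058969 = $15,884.53.
Effective rate on net proceeds: 15,884.53 / 14,870 − 1 = 0.068227 = 6.823%.

6.823%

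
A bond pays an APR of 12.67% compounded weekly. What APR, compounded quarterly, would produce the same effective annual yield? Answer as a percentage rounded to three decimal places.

12.857%

EAR = (1 + 0.1267/52)^52 − 1 = 0.134902.
Solve (1 + r/4)^4 = 1.134902: r/4 = 1.134902^(1/4) − 1 = 0.032142, so r = 0.128569 = 12.857%.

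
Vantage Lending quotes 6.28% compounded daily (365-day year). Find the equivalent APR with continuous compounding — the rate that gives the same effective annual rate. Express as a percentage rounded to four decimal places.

6.2795%

EAR = (1 + 0.0628/365)^365 − 1 = 0.064808.
Equivalent continuous rate: r = ln(1 + 0.064808) = 0.062795 = 6.2795%.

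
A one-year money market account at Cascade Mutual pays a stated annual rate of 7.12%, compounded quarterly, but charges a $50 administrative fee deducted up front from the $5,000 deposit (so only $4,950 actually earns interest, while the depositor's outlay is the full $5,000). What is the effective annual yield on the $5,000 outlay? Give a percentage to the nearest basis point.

6.24%

Value after one year: 4,950 × (1 + 0.0712/4)^4 = 4,950 × 1.073124 = $5,311.96.
Effective yield on the $5,000 outlay: 5,311.96 / 5,000 − 1 = 0.062392 = 6.24%.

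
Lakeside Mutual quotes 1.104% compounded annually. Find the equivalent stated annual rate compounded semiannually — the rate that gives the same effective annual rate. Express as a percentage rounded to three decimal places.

1.101%

Compounded annually, EAR = nominal = 0.011040.
Solve (1 + r/2)^2 = 1.011040: r/2 = 1.011040^(1/2) − 1 = 0.005505, so r = 0.011010 = 1.101%.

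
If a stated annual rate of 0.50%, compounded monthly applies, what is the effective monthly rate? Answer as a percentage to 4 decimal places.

0.0417%

With a nominal annual rate compounded monthly, the periodic rate is the nominal rate divided by 12.
i = 0.0050 / 12 = 0.0004167 = 0.0417%.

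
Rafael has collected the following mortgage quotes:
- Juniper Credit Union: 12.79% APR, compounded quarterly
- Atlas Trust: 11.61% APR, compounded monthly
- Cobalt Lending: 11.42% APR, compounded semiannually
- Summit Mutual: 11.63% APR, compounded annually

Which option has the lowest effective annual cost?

Summit Mutual

Juniper Credit Union: (1 + 0.1279/4)^4 − 1 = 13.417%
Atlas Trust: (1 + 0.1161/12)^12 − 1 = 12.248%
Cobalt Lending: (1 + 0.1142/2)^2 − 1 = 11.746%
Summit Mutual: compounded annually, EAR = 11.630%
The lowest effective annual rate is Summit Mutual at 11.630%.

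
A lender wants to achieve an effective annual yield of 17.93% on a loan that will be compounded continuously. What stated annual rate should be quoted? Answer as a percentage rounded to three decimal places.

Continuous: nominal r satisfies e^r − 1 = 0.1793.
r = ln(1 + 0.1793) = ln(1.1793) = 0.164921 = 16.492%.

16.492%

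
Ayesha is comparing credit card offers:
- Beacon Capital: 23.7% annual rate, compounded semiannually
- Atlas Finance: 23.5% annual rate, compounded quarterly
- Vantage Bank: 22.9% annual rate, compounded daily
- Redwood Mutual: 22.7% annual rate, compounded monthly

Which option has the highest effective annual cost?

Vantage Bank

Beacon Capital: (1 + 0.237/2)^2 − 1 = 25.104%
Atlas Finance: (1 + 0.235/4)^4 − 1 = 25.653%
Vantage Bank: (1 + 0.229/365)^365 − 1 = 25.725%
Redwood Mutual: (1 + 0.227/12)^12 − 1 = 25.217%
The highest effective annual rate is Vantage Bank at 25.725%.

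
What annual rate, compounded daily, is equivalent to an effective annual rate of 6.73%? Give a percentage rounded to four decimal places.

(1 + r/365)^365 − 1 = 0.0673, so 1 + r/365 = 1.0673^(1/365).
r/365 = 0.000178, so r = 0.065138 = 6.5138%.

6.5138%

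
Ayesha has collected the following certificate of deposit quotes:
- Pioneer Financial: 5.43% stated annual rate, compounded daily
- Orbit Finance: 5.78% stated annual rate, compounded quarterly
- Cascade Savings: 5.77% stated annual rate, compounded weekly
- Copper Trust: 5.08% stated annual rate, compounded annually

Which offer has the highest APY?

Cascade Savings

Pioneer Financial: (1 + 0.0543/365)^365 − 1 = 5.580%
Orbit Finance: (1 + 0.0578/4)^4 − 1 = 5.906%
Cascade Savings: (1 + 0.0577/52)^52 − 1 = 5.936%
Copper Trust: compounded annually, EAR = 5.080%
The highest effective annual rate is Cascade Savings at 5.936%.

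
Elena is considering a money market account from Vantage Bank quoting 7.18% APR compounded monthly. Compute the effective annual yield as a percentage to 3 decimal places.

EAR = (1 + 0.0718/12)^12 − 1.
= (1 + 0.005983)^12 − 1 = 1.074211 − 1 = 7.421%.

7.421%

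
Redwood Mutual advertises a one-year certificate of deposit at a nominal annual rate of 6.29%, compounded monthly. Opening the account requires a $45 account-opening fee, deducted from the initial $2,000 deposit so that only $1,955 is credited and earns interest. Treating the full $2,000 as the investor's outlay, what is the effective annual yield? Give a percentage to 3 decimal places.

Value after one year: 1,955 × (1 + 0.0629/12)^12 = 1,955 × 1.064745 = $2,081.58.
Effective yield on the $2,000 outlay: 2,081.58 / 2,000 − 1 = 0.040789 = 4.079%.

4.079%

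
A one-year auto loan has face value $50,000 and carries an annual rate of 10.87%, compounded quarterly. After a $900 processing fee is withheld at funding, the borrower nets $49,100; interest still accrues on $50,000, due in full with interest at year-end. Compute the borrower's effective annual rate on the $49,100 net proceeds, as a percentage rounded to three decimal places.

Amount owed after one year: 50,000 × (1 + 0.1087/4)^4 = 50,000 × 1.113212 = $55,660.59.
Effective rate on net proceeds: 55,660.59 / 49,100 − 1 = 0.133617 = 13.362%.

13.362%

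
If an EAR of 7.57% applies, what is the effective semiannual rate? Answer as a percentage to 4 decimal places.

3.7160%

The per-half-year rate i satisfies (1 + i)^2 = 1 + 0.0757.
i = 1.0757^(1/2) − 1 = 0.0371596 = 3.7160%.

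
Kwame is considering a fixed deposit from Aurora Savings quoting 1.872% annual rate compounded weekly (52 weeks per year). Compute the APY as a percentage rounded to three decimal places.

EAR = (1 + 0.01872/52)^52 − 1.
= (1 + 0.000360)^52 − 1 = 1.018893 − 1 = 1.889%.

1.889%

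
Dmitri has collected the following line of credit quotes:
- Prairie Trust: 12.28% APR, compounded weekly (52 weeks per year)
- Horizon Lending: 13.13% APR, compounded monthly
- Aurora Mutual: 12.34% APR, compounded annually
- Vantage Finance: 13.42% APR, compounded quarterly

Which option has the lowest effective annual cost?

Prairie Trust: (1 + 0.1228/52)^52 − 1 = 13.049%
Horizon Lending: (1 + 0.1313/12)^12 − 1 = 13.950%
Aurora Mutual: compounded annually, EAR = 12.340%
Vantage Finance: (1 + 0.1342/4)^4 − 1 = 14.111%
The lowest effective annual rate is Aurora Mutual at 12.340%.

Aurora Mutual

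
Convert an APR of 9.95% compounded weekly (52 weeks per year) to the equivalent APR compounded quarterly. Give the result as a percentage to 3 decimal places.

10.065%

EAR = (1 + 0.0995/52)^52 − 1 = 0.104513.
Solve (1 + r/4)^4 = 1.104513: r/4 = 1.104513^(1/4) − 1 = 0.025163, so r = 0.100650 = 10.065%.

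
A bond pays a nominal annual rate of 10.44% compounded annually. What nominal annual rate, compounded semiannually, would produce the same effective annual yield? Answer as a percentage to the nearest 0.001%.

10.181%

Compounded annually, EAR = nominal = 0.104400.
Solve (1 + r/2)^2 = 1.104400: r/2 = 1.104400^(1/2) − 1 = 0.050904, so r = 0.101809 = 10.181%.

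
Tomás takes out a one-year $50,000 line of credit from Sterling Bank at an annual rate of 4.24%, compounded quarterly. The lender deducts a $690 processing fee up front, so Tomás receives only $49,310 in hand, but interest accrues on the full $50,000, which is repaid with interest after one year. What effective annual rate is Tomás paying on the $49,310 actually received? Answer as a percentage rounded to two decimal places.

5.77%

Amount owed after one year: 50,000 × (1 + 0.0424/4)^4 = 50,000 × 1.043079 = $52,153.95.
Effective rate on net proceeds: 52,153.95 / 49,310 − 1 = 0.057675 = 5.77%.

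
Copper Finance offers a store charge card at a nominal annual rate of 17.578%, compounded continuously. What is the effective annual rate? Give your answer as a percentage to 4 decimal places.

19.2176%

With continuous compounding, EAR = e^0.17578 − 1.
e^0.17578 = 1.192176, so EAR = 0.192176 = 19.2176%.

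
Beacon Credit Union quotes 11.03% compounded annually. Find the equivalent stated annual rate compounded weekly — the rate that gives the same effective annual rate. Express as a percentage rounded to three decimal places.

Compounded annually, EAR = nominal = 0.110300.
Solve (1 + r/52)^52 = 1.110300: r/52 = 1.110300^(1/52) − 1 = 0.002014, so r = 0.104736 = 10.474%.

10.474%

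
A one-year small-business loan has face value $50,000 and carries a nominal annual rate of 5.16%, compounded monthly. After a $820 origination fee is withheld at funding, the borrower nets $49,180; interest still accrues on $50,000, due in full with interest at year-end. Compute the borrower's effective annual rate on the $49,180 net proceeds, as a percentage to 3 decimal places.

Amount owed after one year: 50,000 × (1 + 0.0516/12)^12 = 50,000 × 1.052838 = $52,641.90.
Effective rate on net proceeds: 52,641.90 / 49,180 − 1 = 0.070392 = 7.039%.

7.039%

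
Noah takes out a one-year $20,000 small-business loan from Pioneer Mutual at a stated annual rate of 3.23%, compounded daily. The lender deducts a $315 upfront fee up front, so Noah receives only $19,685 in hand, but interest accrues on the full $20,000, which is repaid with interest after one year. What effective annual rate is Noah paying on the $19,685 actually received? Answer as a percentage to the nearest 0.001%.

Amount owed after one year: 20,000 × (1 + 0.0323/365)^365 = 20,000 × 1.032826 = $20,656.52.
Effective rate on net proceeds: 20,656.52 / 19,685 − 1 = 0.049353 = 4.935%.

4.935%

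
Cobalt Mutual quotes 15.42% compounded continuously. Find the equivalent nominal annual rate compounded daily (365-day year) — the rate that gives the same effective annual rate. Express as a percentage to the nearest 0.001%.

EAR under continuous compounding: e^0.1542 − 1 = 0.166724.
Solve (1 + r/365)^365 = 1.166724: r/365 = 1.166724^(1/365) − 1 = 0.000423, so r = 0.154233 = 15.423%.

15.423%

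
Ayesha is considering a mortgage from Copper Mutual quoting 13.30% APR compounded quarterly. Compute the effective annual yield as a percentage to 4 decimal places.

EAR = (1 + 0.1330/4)^4 − 1.
= (1 + 0.033250)^4 − 1 = 1.139782 − 1 = 13.9782%.

13.9782%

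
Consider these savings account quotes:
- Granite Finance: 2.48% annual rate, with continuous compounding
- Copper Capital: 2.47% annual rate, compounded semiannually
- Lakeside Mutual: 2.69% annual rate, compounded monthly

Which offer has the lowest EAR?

Copper Capital

Granite Finance: e^0.0248 − 1 = 2.511%
Copper Capital: (1 + 0.0247/2)^2 − 1 = 2.485%
Lakeside Mutual: (1 + 0.0269/12)^12 − 1 = 2.723%
The lowest effective annual rate is Copper Capital at 2.485%.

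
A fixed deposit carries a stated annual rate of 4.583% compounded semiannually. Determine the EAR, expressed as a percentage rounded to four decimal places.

4.6355%

EAR = (1 + 0.04583/2)^2 − 1.
= (1 + 0.022915)^2 − 1 = 1.046355 − 1 = 4.6355%.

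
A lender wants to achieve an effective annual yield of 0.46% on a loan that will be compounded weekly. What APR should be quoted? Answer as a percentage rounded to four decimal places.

0.4590%

(1 + r/52)^52 − 1 = 0.0046, so 1 + r/52 = 1.0046^(1/52).
r/52 = 0.000088, so r = 0.004590 = 0.4590%.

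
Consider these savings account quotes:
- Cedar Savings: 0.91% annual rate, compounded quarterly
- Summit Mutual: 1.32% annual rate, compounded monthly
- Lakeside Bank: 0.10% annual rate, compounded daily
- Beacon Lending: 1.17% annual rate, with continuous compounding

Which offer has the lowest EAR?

Lakeside Bank

Cedar Savings: (1 + 0.0091/4)^4 − 1 = 0.913%
Summit Mutual: (1 + 0.0132/12)^12 − 1 = 1.328%
Lakeside Bank: (1 + 0.0010/365)^365 − 1 = 0.100%
Beacon Lending: e^0.0117 − 1 = 1.177%
The lowest effective annual rate is Lakeside Bank at 0.100%.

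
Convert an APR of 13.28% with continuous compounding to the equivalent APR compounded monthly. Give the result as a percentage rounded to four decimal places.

13.3538%

EAR under continuous compounding: e^0.1328 − 1 = 0.142022.
Solve (1 + r/12)^12 = 1.142022: r/12 = 1.142022^(1/12) − 1 = 0.011128, so r = 0.133538 = 13.3538%.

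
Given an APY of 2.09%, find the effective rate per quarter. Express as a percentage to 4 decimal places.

0.5185%

The per-quarter rate i satisfies (1 + i)^4 = 1 + 0.0209.
i = 1.0209^(1/4) − 1 = 0.0051845 = 0.5185%.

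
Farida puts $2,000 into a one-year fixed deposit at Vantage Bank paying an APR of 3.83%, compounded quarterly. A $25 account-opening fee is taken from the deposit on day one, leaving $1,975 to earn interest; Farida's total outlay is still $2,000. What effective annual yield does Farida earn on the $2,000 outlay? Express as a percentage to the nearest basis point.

Value after one year: 1,975 × (1 + 0.0383/4)^4 = 1,975 × 1.038854 = $2,051.74.
Effective yield on the $2,000 outlay: 2,051.74 / 2,000 − 1 = 0.025868 = 2.59%.

2.59%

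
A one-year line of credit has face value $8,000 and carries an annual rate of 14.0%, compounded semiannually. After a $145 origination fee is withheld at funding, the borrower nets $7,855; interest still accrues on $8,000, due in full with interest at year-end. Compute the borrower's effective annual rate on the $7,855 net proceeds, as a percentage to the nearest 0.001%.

16.603%

Amount owed after one year: 8,000 × (1 + 0.140/2)^2 = 8,000 × 1.144900 = $9,159.20.
Effective rate on net proceeds: 9,159.20 / 7,855 − 1 = 0.166034 = 16.603%.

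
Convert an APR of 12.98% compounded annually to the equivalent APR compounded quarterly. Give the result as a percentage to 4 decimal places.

12.3921%

Compounded annually, EAR = nominal = 0.129800.
Solve (1 + r/4)^4 = 1.129800: r/4 = 1.129800^(1/4) − 1 = 0.030980, so r = 0.123921 = 12.3921%.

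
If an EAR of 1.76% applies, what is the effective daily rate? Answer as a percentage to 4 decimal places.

The per-day rate i satisfies (1 + i)^365 = 1 + 0.0176.
i = 1.0176^(1/365) − 1 = 0.0000478 = 0.0048%.

0.0048%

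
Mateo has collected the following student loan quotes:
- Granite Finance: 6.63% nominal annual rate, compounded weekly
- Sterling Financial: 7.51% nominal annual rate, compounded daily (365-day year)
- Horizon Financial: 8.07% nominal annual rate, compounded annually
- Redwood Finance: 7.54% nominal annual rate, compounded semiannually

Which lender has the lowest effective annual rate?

Granite Finance

Granite Finance: (1 + 0.0663/52)^52 − 1 = 6.850%
Sterling Financial: (1 + 0.0751/365)^365 − 1 = 7.798%
Horizon Financial: compounded annually, EAR = 8.070%
Redwood Finance: (1 + 0.0754/2)^2 − 1 = 7.682%
The lowest effective annual rate is Granite Finance at 6.850%.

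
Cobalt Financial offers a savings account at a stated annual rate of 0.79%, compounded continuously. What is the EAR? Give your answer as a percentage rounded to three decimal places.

0.793%

With continuous compounding, EAR = e^0.0079 − 1.
e^0.0079 = 1.007931, so EAR = 0.007931 = 0.793%.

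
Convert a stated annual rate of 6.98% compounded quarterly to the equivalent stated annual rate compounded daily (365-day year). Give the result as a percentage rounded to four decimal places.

EAR = (1 + 0.0698/4)^4 − 1 = 0.071648.
Solve (1 + r/365)^365 = 1.071648: r/365 = 1.071648^(1/365) − 1 = 0.000190, so r = 0.069205 = 6.9205%.

6.9205%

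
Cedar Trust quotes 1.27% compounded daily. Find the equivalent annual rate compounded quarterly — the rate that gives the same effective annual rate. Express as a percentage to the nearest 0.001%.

1.272%

EAR = (1 + 0.0127/365)^365 − 1 = 0.012781.
Solve (1 + r/4)^4 = 1.012781: r/4 = 1.012781^(1/4) − 1 = 0.003180, so r = 0.012720 = 1.272%.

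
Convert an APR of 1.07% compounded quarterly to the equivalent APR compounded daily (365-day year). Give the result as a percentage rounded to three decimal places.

EAR = (1 + 0.0107/4)^4 − 1 = 0.010743.
Solve (1 + r/365)^365 = 1.010743: r/365 = 1.010743^(1/365) − 1 = 0.000029, so r = 0.010686 = 1.069%.

1.069%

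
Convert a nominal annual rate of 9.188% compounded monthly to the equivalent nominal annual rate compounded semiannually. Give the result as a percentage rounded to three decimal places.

9.366%

EAR = (1 + 0.09188/12)^12 − 1 = 0.095850.
Solve (1 + r/2)^2 = 1.095850: r/2 = 1.095850^(1/2) − 1 = 0.046828, so r = 0.093657 = 9.366%.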